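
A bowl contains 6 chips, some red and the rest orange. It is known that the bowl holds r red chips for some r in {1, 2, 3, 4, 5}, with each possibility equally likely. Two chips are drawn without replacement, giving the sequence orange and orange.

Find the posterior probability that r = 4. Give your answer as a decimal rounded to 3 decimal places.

0.050

Under each hypothesis, the probability of the observed sequence is: P(data | r = 1) = (5/6)(4/5) = 2/3; P(data | r = 2) = (4/6)(3/5) = 2/5; P(data | r = 3) = (3/6)(2/5) = 1/5; P(data | r = 4) = (2/6)(1/5) = 1/15; P(data | r = 5) = (1/6)(0/5) = 0.
Multiplying each by its prior: 1/5 · 2/3 = 2/15, 1/5 · 2/5 = 2/25, 1/5 · 1/5 = 1/25, 1/5 · 1/15 = 1/75, 1/5 · 0 = 0; summing to 4/15.
Hence P(r = 4 | data) = (1/75) / (4/15) = 1/20.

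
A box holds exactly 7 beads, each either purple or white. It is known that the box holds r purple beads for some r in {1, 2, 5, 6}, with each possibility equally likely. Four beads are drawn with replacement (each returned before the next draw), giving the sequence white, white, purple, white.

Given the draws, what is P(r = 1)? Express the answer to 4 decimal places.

0.4219

The likelihood of the observed sequence under each hypothesis: P(data | r = 1) = (6/7)(6/7)(1/7)(6/7) = 0.089963; P(data | r = 2) = (5/7)(5/7)(2/7)(5/7) = 0.10412; P(data | r = 5) = (2/7)(2/7)(5/7)(2/7) = 0.01666; P(data | r = 6) = (1/7)(1/7)(6/7)(1/7) = 0.002499.
Multiplying each by its prior: 1/4 · 0.089963 = 0.022491, 1/4 · 0.10412 = 0.026031, 1/4 · 0.01666 = 0.0041649, 1/4 · 0.002499 = 0.00062474; these sum to 0.053311.
By Bayes' rule, P(r = 1 | data) = (0.022491) / (0.053311) = 0.42188.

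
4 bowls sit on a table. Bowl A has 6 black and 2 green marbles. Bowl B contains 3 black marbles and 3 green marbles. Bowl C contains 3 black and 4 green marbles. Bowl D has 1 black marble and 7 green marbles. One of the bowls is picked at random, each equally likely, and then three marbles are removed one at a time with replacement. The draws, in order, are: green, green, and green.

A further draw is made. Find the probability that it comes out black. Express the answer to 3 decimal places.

0.239

For each hypothesis, P(data | H) works out to: P(data | bowl A) = (2/8)(2/8)(2/8) = 0.015625; P(data | bowl B) = (3/6)(3/6)(3/6) = 0.125; P(data | bowl C) = (4/7)(4/7)(4/7) = 0.18659; P(data | bowl D) = (7/8)(7/8)(7/8) = 0.66992.
The prior-weighted likelihoods are 1/4 · 0.015625 = 0.0039062, 1/4 · 0.125 = 0.03125, 1/4 · 0.18659 = 0.046647, 1/4 · 0.66992 = 0.16748; these sum to 0.24928.
Dividing through by the total gives posterior P(bowl A | data) = 0.01567, P(bowl B | data) = 0.12536, P(bowl C | data) = 0.18712, P(bowl D | data) = 0.67185.
So P(black next | data) = Σ P(black next | H) P(H | data) = (3/4)(0.01567) + (1/2)(0.12536) + (3/7)(0.18712) + (1/8)(0.67185) = 0.23861.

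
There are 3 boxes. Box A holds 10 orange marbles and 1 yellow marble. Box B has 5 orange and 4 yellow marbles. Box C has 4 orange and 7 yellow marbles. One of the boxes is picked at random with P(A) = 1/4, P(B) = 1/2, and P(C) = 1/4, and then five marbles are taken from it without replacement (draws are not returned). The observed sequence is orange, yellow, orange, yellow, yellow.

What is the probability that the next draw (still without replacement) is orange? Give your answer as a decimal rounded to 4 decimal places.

0.5762

For each hypothesis, P(data | H) works out to: P(data | box A) = (10/11)(1/10)(9/9)(0/8) = 0; P(data | box B) = (5/9)(4/8)(4/7)(3/6)(2/5) = 0.031746; P(data | box C) = (4/11)(7/10)(3/9)(6/8)(5/7) = 0.045455.
The prior-weighted likelihoods are 1/4 · 0 = 0, 1/2 · 0.031746 = 0.015873, 1/4 · 0.045455 = 0.011364; with total 0.027237.
Dividing through by the total gives posterior P(box A | data) = 0, P(box B | data) = 0.58278, P(box C | data) = 0.41722.
So P(orange next | data) = Σ P(orange next | H) P(H | data) = (3/4)(0.58278) + (1/3)(0.41722) = 0.57616.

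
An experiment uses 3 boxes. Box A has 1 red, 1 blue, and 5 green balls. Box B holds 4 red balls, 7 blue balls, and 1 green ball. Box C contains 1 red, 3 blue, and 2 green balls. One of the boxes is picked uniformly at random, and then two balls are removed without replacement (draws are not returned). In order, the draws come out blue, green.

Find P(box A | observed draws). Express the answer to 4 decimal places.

The likelihood of the observed sequence under each hypothesis: P(data | box A) = (1/7)(5/6) = 0.11905; P(data | box B) = (7/12)(1/11) = 0.05303; P(data | box C) = (3/6)(2/5) = 0.2.
The prior-weighted likelihoods are 1/3 · 0.11905 = 0.039683, 1/3 · 0.05303 = 0.017677, 1/3 · 0.2 = 0.066667; with total 0.12403.
By Bayes' rule, P(box A | data) = (0.039683) / (0.12403) = 0.31995.

0.3200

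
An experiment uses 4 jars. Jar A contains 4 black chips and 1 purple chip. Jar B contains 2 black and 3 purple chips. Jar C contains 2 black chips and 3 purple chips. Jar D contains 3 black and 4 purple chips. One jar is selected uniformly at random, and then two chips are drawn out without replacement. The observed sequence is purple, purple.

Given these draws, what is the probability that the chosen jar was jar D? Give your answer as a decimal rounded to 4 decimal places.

0.3226

Under each hypothesis, the probability of the observed sequence is: P(data | jar A) = (1/5)(0/4) = 0; P(data | jar B) = (3/5)(2/4) = 3/10; P(data | jar C) = (3/5)(2/4) = 3/10; P(data | jar D) = (4/7)(3/6) = 2/7.
Weighting by the prior gives 1/4 · 0 = 0, 1/4 · 3/10 = 3/40, 1/4 · 3/10 = 3/40, 1/4 · 2/7 = 1/14; summing to 31/140.
Hence P(jar D | data) = (1/14) / (31/140) = 10/31.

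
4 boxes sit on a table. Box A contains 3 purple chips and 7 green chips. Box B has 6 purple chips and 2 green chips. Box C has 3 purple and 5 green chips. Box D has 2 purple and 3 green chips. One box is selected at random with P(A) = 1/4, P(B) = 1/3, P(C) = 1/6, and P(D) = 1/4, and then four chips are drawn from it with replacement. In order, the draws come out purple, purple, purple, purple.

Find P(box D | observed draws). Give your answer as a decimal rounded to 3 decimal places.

For each hypothesis, P(data | H) works out to: P(data | box A) = (3/10)(3/10)(3/10)(3/10) = 0.0081; P(data | box B) = (6/8)(6/8)(6/8)(6/8) = 0.31641; P(data | box C) = (3/8)(3/8)(3/8)(3/8) = 0.019775; P(data | box D) = (2/5)(2/5)(2/5)(2/5) = 0.0256.
Weighting by the prior gives 1/4 · 0.0081 = 0.002025, 1/3 · 0.31641 = 0.10547, 1/6 · 0.019775 = 0.0032959, 1/4 · 0.0256 = 0.0064; these sum to 0.11719.
Hence P(box D | data) = (0.0064) / (0.11719) = 0.054612.

0.055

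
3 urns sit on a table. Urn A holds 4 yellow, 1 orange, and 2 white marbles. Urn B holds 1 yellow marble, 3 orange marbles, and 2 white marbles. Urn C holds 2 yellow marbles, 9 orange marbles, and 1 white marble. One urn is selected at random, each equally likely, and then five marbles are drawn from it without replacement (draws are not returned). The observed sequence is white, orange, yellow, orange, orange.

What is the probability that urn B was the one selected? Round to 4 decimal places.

Compute the likelihood of the observed sequence for each case: P(data | urn A) = (2/7)(1/6)(4/5)(0/4) = 0; P(data | urn B) = (2/6)(3/5)(1/4)(2/3)(1/2) = 0.016667; P(data | urn C) = (1/12)(9/11)(2/10)(8/9)(7/8) = 0.010606.
Multiplying each by its prior: 1/3 · 0 = 0, 1/3 · 0.016667 = 0.0055556, 1/3 · 0.010606 = 0.0035354; these sum to 0.0090909.
By Bayes' rule, P(urn B | data) = (0.0055556) / (0.0090909) = 0.61111.

0.6111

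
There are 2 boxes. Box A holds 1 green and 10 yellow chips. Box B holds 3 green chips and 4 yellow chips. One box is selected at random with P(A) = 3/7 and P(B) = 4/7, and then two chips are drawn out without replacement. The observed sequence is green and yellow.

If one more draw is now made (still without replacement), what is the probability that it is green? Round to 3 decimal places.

0.323

Compute the likelihood of the observed sequence for each case: P(data | box A) = (1/11)(10/10) = 1/11; P(data | box B) = (3/7)(4/6) = 2/7.
The prior-weighted likelihoods are 3/7 · 1/11 = 3/77, 4/7 · 2/7 = 8/49; these sum to 109/539.
The posterior is then P(box A | data) = 21/109, P(box B | data) = 88/109.
So P(green next | data) = Σ P(green next | H) P(H | data) = (0)(21/109) + (2/5)(88/109) = 176/545.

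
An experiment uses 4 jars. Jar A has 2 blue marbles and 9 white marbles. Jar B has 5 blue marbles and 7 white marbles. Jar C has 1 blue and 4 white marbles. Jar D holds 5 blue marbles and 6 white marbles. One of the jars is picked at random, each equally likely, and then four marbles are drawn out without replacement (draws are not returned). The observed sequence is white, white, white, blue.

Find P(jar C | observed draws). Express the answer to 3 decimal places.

0.407

Under each hypothesis, the probability of the observed sequence is: P(data | jar A) = (9/11)(8/10)(7/9)(2/8) = 0.12727; P(data | jar B) = (7/12)(6/11)(5/10)(5/9) = 0.088384; P(data | jar C) = (4/5)(3/4)(2/3)(1/2) = 0.2; P(data | jar D) = (6/11)(5/10)(4/9)(5/8) = 0.075758.
Multiplying each by its prior: 1/4 · 0.12727 = 0.031818, 1/4 · 0.088384 = 0.022096, 1/4 · 0.2 = 0.05, 1/4 · 0.075758 = 0.018939; with total 0.12285.
Therefore the posterior P(jar C | data) = (0.05) / (0.12285) = 0.40699.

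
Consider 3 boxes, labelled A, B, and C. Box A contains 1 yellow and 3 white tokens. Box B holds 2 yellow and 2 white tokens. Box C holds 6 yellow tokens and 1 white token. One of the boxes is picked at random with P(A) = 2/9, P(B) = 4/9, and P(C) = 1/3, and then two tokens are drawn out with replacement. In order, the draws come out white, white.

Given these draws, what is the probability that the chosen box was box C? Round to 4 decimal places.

0.0280

For each hypothesis, P(data | H) works out to: P(data | box A) = (3/4)(3/4) = 0.5625; P(data | box B) = (2/4)(2/4) = 0.25; P(data | box C) = (1/7)(1/7) = 0.020408.
Weighting by the prior gives 2/9 · 0.5625 = 0.125, 4/9 · 0.25 = 0.11111, 1/3 · 0.020408 = 0.0068027; with total 0.24291.
Hence P(box C | data) = (0.0068027) / (0.24291) = 0.028005.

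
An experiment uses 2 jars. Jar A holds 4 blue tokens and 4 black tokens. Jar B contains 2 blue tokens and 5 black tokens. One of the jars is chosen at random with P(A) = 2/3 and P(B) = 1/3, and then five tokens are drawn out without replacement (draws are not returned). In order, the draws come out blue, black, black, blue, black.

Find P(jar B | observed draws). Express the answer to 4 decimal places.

Compute the likelihood of the observed sequence for each case: P(data | jar A) = (4/8)(4/7)(3/6)(3/5)(2/4) = 3/70; P(data | jar B) = (2/7)(5/6)(4/5)(1/4)(3/3) = 1/21.
Weighting by the prior gives 2/3 · 3/70 = 1/35, 1/3 · 1/21 = 1/63; summing to 2/45.
Therefore the posterior P(jar B | data) = (1/63) / (2/45) = 5/14.

0.3571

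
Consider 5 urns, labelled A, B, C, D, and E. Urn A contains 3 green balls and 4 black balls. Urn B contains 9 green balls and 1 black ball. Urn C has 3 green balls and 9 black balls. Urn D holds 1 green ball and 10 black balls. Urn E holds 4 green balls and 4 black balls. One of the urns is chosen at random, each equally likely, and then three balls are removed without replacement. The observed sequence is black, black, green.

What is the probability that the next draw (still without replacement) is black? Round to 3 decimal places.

Compute the likelihood of the observed sequence for each case: P(data | urn A) = (4/7)(3/6)(3/5) = 0.17143; P(data | urn B) = (1/10)(0/9) = 0; P(data | urn C) = (9/12)(8/11)(3/10) = 0.16364; P(data | urn D) = (10/11)(9/10)(1/9) = 0.090909; P(data | urn E) = (4/8)(3/7)(4/6) = 0.14286.
Weighting by the prior gives 1/5 · 0.17143 = 0.034286, 1/5 · 0 = 0, 1/5 · 0.16364 = 0.032727, 1/5 · 0.090909 = 0.018182, 1/5 · 0.14286 = 0.028571; these sum to 0.11377.
The posterior is then P(urn A | data) = 0.30137, P(urn B | data) = 0, P(urn C | data) = 0.28767, P(urn D | data) = 0.15982, P(urn E | data) = 0.25114.
Averaging over the posterior, P(black next | data) = (1/2)(0.30137) + (7/9)(0.28767) + (1)(0.15982) + (2/5)(0.25114) = 0.6347.

0.635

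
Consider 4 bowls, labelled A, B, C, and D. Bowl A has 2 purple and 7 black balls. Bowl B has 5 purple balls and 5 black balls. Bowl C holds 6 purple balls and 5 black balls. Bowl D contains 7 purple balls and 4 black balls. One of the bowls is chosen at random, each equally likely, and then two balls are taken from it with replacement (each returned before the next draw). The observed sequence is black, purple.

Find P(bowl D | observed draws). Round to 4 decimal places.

For each hypothesis, P(data | H) works out to: P(data | bowl A) = (7/9)(2/9) = 0.17284; P(data | bowl B) = (5/10)(5/10) = 0.25; P(data | bowl C) = (5/11)(6/11) = 0.24793; P(data | bowl D) = (4/11)(7/11) = 0.2314.
Weighting by the prior gives 1/4 · 0.17284 = 0.04321, 1/4 · 0.25 = 0.0625, 1/4 · 0.24793 = 0.061983, 1/4 · 0.2314 = 0.057851; summing to 0.22554.
So P(bowl D | data) = (0.057851) / (0.22554) = 0.2565.

0.2565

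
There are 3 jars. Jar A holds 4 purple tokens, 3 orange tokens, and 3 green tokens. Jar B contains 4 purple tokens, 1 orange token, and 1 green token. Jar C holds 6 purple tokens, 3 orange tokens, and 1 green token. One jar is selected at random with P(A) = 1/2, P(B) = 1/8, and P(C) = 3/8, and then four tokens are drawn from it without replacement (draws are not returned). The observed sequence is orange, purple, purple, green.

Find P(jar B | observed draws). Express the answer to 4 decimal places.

The likelihood of the observed sequence under each hypothesis: P(data | jar A) = (3/10)(4/9)(3/8)(3/7) = 0.021429; P(data | jar B) = (1/6)(4/5)(3/4)(1/3) = 0.033333; P(data | jar C) = (3/10)(6/9)(5/8)(1/7) = 0.017857.
Weighting by the prior gives 1/2 · 0.021429 = 0.010714, 1/8 · 0.033333 = 0.0041667, 3/8 · 0.017857 = 0.0066964; with total 0.021577.
By Bayes' rule, P(jar B | data) = (0.0041667) / (0.021577) = 0.1931.

0.1931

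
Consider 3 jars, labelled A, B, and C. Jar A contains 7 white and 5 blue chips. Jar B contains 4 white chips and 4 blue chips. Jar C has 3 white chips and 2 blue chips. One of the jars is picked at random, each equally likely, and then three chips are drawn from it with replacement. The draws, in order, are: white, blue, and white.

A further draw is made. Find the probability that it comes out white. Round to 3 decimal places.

0.564

Compute the likelihood of the observed sequence for each case: P(data | jar A) = (7/12)(5/12)(7/12) = 0.14178; P(data | jar B) = (4/8)(4/8)(4/8) = 0.125; P(data | jar C) = (3/5)(2/5)(3/5) = 0.144.
Weighting by the prior gives 1/3 · 0.14178 = 0.047261, 1/3 · 0.125 = 0.041667, 1/3 · 0.144 = 0.048; summing to 0.13693.
The posterior is then P(jar A | data) = 0.34515, P(jar B | data) = 0.3043, P(jar C | data) = 0.35055.
So P(white next | data) = Σ P(white next | H) P(H | data) = (7/12)(0.34515) + (1/2)(0.3043) + (3/5)(0.35055) = 0.56382.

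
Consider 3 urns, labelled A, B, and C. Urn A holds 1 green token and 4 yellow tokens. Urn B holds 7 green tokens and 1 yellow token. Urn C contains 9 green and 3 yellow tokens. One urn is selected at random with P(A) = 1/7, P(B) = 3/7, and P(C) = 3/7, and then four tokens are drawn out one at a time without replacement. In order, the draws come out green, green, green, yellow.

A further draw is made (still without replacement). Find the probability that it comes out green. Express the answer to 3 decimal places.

0.874

For each hypothesis, P(data | H) works out to: P(data | urn A) = (1/5)(0/4) = 0; P(data | urn B) = (7/8)(6/7)(5/6)(1/5) = 0.125; P(data | urn C) = (9/12)(8/11)(7/10)(3/9) = 0.12727.
The prior-weighted likelihoods are 1/7 · 0 = 0, 3/7 · 0.125 = 0.053571, 3/7 · 0.12727 = 0.054545; summing to 0.10812.
Dividing through by the total gives posterior P(urn A | data) = 0, P(urn B | data) = 0.4955, P(urn C | data) = 0.5045.
Averaging over the posterior, P(green next | data) = (1)(0.4955) + (3/4)(0.5045) = 0.87387.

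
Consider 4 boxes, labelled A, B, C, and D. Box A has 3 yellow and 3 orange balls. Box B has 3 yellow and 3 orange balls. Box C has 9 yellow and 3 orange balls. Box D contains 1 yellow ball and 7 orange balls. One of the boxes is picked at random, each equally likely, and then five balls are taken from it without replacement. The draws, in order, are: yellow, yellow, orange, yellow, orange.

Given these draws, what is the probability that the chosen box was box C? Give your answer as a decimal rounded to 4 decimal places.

0.2414

Compute the likelihood of the observed sequence for each case: P(data | box A) = (3/6)(2/5)(3/4)(1/3)(2/2) = 1/20; P(data | box B) = (3/6)(2/5)(3/4)(1/3)(2/2) = 1/20; P(data | box C) = (9/12)(8/11)(3/10)(7/9)(2/8) = 7/220; P(data | box D) = (1/8)(0/7) = 0.
The prior-weighted likelihoods are 1/4 · 1/20 = 1/80, 1/4 · 1/20 = 1/80, 1/4 · 7/220 = 7/880, 1/4 · 0 = 0; summing to 29/880.
Therefore the posterior P(box C | data) = (7/880) / (29/880) = 7/29.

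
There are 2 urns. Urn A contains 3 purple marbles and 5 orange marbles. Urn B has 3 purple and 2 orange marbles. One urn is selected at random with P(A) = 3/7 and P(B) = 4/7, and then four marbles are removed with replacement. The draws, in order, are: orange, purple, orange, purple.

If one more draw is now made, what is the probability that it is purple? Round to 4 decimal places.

0.5062

Under each hypothesis, the probability of the observed sequence is: P(data | urn A) = (5/8)(3/8)(5/8)(3/8) = 0.054932; P(data | urn B) = (2/5)(3/5)(2/5)(3/5) = 0.0576.
The prior-weighted likelihoods are 3/7 · 0.054932 = 0.023542, 4/7 · 0.0576 = 0.032914; summing to 0.056456.
Dividing through by the total gives posterior P(urn A | data) = 0.417, P(urn B | data) = 0.583.
So P(purple next | data) = Σ P(purple next | H) P(H | data) = (3/8)(0.417) + (3/5)(0.583) = 0.50618.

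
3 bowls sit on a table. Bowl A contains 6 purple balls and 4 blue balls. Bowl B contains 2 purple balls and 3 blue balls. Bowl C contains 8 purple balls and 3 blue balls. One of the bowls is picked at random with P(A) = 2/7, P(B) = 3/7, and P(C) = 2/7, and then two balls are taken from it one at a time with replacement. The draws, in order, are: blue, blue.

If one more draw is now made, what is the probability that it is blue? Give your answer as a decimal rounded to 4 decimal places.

0.5272

Under each hypothesis, the probability of the observed sequence is: P(data | bowl A) = (4/10)(4/10) = 0.16; P(data | bowl B) = (3/5)(3/5) = 0.36; P(data | bowl C) = (3/11)(3/11) = 0.07438.
Multiplying each by its prior: 2/7 · 0.16 = 0.045714, 3/7 · 0.36 = 0.15429, 2/7 · 0.07438 = 0.021251; summing to 0.22125.
Normalising, the posterior is P(bowl A | data) = 0.20662, P(bowl B | data) = 0.69733, P(bowl C | data) = 0.096051.
The predictive probability is P(blue next | data) = (2/5)(0.20662) + (3/5)(0.69733) + (3/11)(0.096051) = 0.52724.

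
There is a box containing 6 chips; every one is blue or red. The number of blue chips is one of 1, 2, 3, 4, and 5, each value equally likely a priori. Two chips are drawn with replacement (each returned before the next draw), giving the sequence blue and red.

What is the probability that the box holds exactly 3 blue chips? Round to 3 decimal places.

0.257

Compute the likelihood of the observed sequence for each case: P(data | r = 1) = (1/6)(5/6) = 5/36; P(data | r = 2) = (2/6)(4/6) = 2/9; P(data | r = 3) = (3/6)(3/6) = 1/4; P(data | r = 4) = (4/6)(2/6) = 2/9; P(data | r = 5) = (5/6)(1/6) = 5/36.
Weighting by the prior gives 1/5 · 5/36 = 1/36, 1/5 · 2/9 = 2/45, 1/5 · 1/4 = 1/20, 1/5 · 2/9 = 2/45, 1/5 · 5/36 = 1/36; summing to 7/36.
So P(r = 3 | data) = (1/20) / (7/36) = 9/35.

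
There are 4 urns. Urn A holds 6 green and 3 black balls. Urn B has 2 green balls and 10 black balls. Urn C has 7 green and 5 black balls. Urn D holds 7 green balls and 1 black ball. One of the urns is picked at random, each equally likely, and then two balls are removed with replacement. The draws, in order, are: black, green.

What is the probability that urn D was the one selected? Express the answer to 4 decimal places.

0.1533

Under each hypothesis, the probability of the observed sequence is: P(data | urn A) = (3/9)(6/9) = 2/9; P(data | urn B) = (10/12)(2/12) = 5/36; P(data | urn C) = (5/12)(7/12) = 35/144; P(data | urn D) = (1/8)(7/8) = 7/64.
Multiplying each by its prior: 1/4 · 2/9 = 1/18, 1/4 · 5/36 = 5/144, 1/4 · 35/144 = 35/576, 1/4 · 7/64 = 7/256; with total 137/768.
So P(urn D | data) = (7/256) / (137/768) = 21/137.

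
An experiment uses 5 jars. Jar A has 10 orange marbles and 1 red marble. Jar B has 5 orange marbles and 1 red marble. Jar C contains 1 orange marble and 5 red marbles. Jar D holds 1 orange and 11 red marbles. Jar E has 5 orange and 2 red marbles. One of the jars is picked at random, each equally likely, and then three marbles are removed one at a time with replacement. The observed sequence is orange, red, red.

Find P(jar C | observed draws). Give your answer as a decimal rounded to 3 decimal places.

0.421

The likelihood of the observed sequence under each hypothesis: P(data | jar A) = (10/11)(1/11)(1/11) = 0.0075131; P(data | jar B) = (5/6)(1/6)(1/6) = 0.023148; P(data | jar C) = (1/6)(5/6)(5/6) = 0.11574; P(data | jar D) = (1/12)(11/12)(11/12) = 0.070023; P(data | jar E) = (5/7)(2/7)(2/7) = 0.058309.
Weighting by the prior gives 1/5 · 0.0075131 = 0.0015026, 1/5 · 0.023148 = 0.0046296, 1/5 · 0.11574 = 0.023148, 1/5 · 0.070023 = 0.014005, 1/5 · 0.058309 = 0.011662; summing to 0.054947.
Hence P(jar C | data) = (0.023148) / (0.054947) = 0.42128.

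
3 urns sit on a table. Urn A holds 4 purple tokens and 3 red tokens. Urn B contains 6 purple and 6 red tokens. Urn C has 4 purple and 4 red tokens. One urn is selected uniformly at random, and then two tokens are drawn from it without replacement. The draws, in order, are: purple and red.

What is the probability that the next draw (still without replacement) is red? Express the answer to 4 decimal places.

Compute the likelihood of the observed sequence for each case: P(data | urn A) = (4/7)(3/6) = 2/7; P(data | urn B) = (6/12)(6/11) = 3/11; P(data | urn C) = (4/8)(4/7) = 2/7.
The prior-weighted likelihoods are 1/3 · 2/7 = 2/21, 1/3 · 3/11 = 1/11, 1/3 · 2/7 = 2/21; summing to 65/231.
The posterior is then P(urn A | data) = 22/65, P(urn B | data) = 21/65, P(urn C | data) = 22/65.
The predictive probability is P(red next | data) = (2/5)(22/65) + (1/2)(21/65) + (1/2)(22/65) = 303/650.

0.4662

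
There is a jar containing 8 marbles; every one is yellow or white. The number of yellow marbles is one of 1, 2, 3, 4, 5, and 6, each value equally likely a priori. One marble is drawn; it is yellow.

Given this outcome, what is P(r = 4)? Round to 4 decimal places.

0.1905

The likelihood of this draw under each hypothesis: P(data | r = 1) = (1/8) = 1/8; P(data | r = 2) = (2/8) = 1/4; P(data | r = 3) = (3/8) = 3/8; P(data | r = 4) = (4/8) = 1/2; P(data | r = 5) = (5/8) = 5/8; P(data | r = 6) = (6/8) = 3/4.
Weighting by the prior gives 1/6 · 1/8 = 1/48, 1/6 · 1/4 = 1/24, 1/6 · 3/8 = 1/16, 1/6 · 1/2 = 1/12, 1/6 · 5/8 = 5/48, 1/6 · 3/4 = 1/8; these sum to 7/16.
Hence P(r = 4 | data) = (1/12) / (7/16) = 4/21.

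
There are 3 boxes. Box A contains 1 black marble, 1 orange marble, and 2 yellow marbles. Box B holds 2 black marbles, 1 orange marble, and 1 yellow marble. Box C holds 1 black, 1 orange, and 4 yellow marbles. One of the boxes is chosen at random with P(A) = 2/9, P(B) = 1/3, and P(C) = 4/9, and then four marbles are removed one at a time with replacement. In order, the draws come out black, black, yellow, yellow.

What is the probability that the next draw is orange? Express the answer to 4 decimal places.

0.2177

Compute the likelihood of the observed sequence for each case: P(data | box A) = (1/4)(1/4)(2/4)(2/4) = 0.015625; P(data | box B) = (2/4)(2/4)(1/4)(1/4) = 0.015625; P(data | box C) = (1/6)(1/6)(4/6)(4/6) = 0.012346.
Multiplying each by its prior: 2/9 · 0.015625 = 0.0034722, 1/3 · 0.015625 = 0.0052083, 4/9 · 0.012346 = 0.005487; with total 0.014168.
Dividing through by the total gives posterior P(box A | data) = 0.24508, P(box B | data) = 0.36762, P(box C | data) = 0.38729.
The predictive probability is P(orange next | data) = (1/4)(0.24508) + (1/4)(0.36762) + (1/6)(0.38729) = 0.21773.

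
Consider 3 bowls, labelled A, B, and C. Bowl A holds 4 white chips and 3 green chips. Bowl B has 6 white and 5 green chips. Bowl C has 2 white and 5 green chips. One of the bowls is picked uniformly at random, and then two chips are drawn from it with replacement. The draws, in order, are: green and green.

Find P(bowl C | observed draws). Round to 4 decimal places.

Under each hypothesis, the probability of the observed sequence is: P(data | bowl A) = (3/7)(3/7) = 0.18367; P(data | bowl B) = (5/11)(5/11) = 0.20661; P(data | bowl C) = (5/7)(5/7) = 0.5102.
Multiplying each by its prior: 1/3 · 0.18367 = 0.061224, 1/3 · 0.20661 = 0.068871, 1/3 · 0.5102 = 0.17007; these sum to 0.30016.
So P(bowl C | data) = (0.17007) / (0.30016) = 0.56659.

0.5666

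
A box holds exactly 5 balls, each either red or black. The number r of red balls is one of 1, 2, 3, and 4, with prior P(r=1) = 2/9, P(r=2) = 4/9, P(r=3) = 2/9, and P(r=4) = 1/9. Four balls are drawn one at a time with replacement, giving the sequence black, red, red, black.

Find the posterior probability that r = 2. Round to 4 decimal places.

Compute the likelihood of the observed sequence for each case: P(data | r = 1) = (4/5)(1/5)(1/5)(4/5) = 0.0256; P(data | r = 2) = (3/5)(2/5)(2/5)(3/5) = 0.0576; P(data | r = 3) = (2/5)(3/5)(3/5)(2/5) = 0.0576; P(data | r = 4) = (1/5)(4/5)(4/5)(1/5) = 0.0256.
Multiplying each by its prior: 2/9 · 0.0256 = 0.0056889, 4/9 · 0.0576 = 0.0256, 2/9 · 0.0576 = 0.0128, 1/9 · 0.0256 = 0.0028444; these sum to 0.046933.
Hence P(r = 2 | data) = (0.0256) / (0.046933) = 0.54545.

0.5455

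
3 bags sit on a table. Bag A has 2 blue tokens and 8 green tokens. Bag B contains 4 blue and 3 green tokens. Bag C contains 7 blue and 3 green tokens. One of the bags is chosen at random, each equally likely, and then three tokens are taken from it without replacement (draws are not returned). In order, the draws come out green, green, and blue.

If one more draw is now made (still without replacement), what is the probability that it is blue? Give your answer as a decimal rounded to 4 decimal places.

Compute the likelihood of the observed sequence for each case: P(data | bag A) = (8/10)(7/9)(2/8) = 0.15556; P(data | bag B) = (3/7)(2/6)(4/5) = 0.11429; P(data | bag C) = (3/10)(2/9)(7/8) = 0.058333.
Multiplying each by its prior: 1/3 · 0.15556 = 0.051852, 1/3 · 0.11429 = 0.038095, 1/3 · 0.058333 = 0.019444; with total 0.10939.
Normalising, the posterior is P(bag A | data) = 0.474, P(bag B | data) = 0.34825, P(bag C | data) = 0.17775.
The predictive probability is P(blue next | data) = (1/7)(0.474) + (3/4)(0.34825) + (6/7)(0.17775) = 0.48126.

0.4813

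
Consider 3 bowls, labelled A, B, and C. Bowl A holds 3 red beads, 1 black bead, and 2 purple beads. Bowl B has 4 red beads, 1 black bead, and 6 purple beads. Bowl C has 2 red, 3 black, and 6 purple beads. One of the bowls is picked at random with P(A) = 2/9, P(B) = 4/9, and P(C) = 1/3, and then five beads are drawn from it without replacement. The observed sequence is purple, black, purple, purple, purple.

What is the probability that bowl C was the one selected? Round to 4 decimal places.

For each hypothesis, P(data | H) works out to: P(data | bowl A) = (2/6)(1/5)(1/4)(0/3) = 0; P(data | bowl B) = (6/11)(1/10)(5/9)(4/8)(3/7) = 0.0064935; P(data | bowl C) = (6/11)(3/10)(5/9)(4/8)(3/7) = 0.019481.
Weighting by the prior gives 2/9 · 0 = 0, 4/9 · 0.0064935 = 0.002886, 1/3 · 0.019481 = 0.0064935; these sum to 0.0093795.
Therefore the posterior P(bowl C | data) = (0.0064935) / (0.0093795) = 0.69231.

0.6923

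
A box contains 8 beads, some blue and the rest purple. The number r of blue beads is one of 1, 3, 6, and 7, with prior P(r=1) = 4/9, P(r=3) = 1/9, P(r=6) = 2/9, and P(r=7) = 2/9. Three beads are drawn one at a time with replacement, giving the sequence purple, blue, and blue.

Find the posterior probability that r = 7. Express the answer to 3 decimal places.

0.311

For each hypothesis, P(data | H) works out to: P(data | r = 1) = (7/8)(1/8)(1/8) = 0.013672; P(data | r = 3) = (5/8)(3/8)(3/8) = 0.087891; P(data | r = 6) = (2/8)(6/8)(6/8) = 0.14062; P(data | r = 7) = (1/8)(7/8)(7/8) = 0.095703.
The prior-weighted likelihoods are 4/9 · 0.013672 = 0.0060764, 1/9 · 0.087891 = 0.0097656, 2/9 · 0.14062 = 0.03125, 2/9 · 0.095703 = 0.021267; these sum to 0.068359.
By Bayes' rule, P(r = 7 | data) = (0.021267) / (0.068359) = 0.31111.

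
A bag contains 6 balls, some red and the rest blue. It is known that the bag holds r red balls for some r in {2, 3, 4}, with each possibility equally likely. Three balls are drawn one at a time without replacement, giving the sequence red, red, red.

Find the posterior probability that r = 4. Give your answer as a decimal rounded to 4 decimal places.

0.8000

Compute the likelihood of the observed sequence for each case: P(data | r = 2) = (2/6)(1/5)(0/4) = 0; P(data | r = 3) = (3/6)(2/5)(1/4) = 1/20; P(data | r = 4) = (4/6)(3/5)(2/4) = 1/5.
The prior-weighted likelihoods are 1/3 · 0 = 0, 1/3 · 1/20 = 1/60, 1/3 · 1/5 = 1/15; these sum to 1/12.
By Bayes' rule, P(r = 4 | data) = (1/15) / (1/12) = 4/5.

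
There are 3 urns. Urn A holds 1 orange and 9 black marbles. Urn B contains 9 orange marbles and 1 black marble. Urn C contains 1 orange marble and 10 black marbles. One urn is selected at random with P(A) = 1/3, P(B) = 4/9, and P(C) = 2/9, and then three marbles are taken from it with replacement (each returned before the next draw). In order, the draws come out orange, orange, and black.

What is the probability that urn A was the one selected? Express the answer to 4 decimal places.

Under each hypothesis, the probability of the observed sequence is: P(data | urn A) = (1/10)(1/10)(9/10) = 0.009; P(data | urn B) = (9/10)(9/10)(1/10) = 0.081; P(data | urn C) = (1/11)(1/11)(10/11) = 0.0075131.
Weighting by the prior gives 1/3 · 0.009 = 0.003, 4/9 · 0.081 = 0.036, 2/9 · 0.0075131 = 0.0016696; these sum to 0.04067.
By Bayes' rule, P(urn A | data) = (0.003) / (0.04067) = 0.073765.

0.0738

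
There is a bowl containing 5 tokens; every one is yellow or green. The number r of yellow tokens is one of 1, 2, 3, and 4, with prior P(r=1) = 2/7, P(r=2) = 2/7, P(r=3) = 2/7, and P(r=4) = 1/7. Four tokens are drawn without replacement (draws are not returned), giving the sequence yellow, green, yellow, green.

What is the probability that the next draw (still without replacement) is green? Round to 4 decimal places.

0.5000

The likelihood of the observed sequence under each hypothesis: P(data | r = 1) = (1/5)(4/4)(0/3) = 0; P(data | r = 2) = (2/5)(3/4)(1/3)(2/2) = 1/10; P(data | r = 3) = (3/5)(2/4)(2/3)(1/2) = 1/10; P(data | r = 4) = (4/5)(1/4)(3/3)(0/2) = 0.
The prior-weighted likelihoods are 2/7 · 0 = 0, 2/7 · 1/10 = 1/35, 2/7 · 1/10 = 1/35, 1/7 · 0 = 0; these sum to 2/35.
Normalising, the posterior is P(r = 1 | data) = 0, P(r = 2 | data) = 1/2, P(r = 3 | data) = 1/2, P(r = 4 | data) = 0.
The predictive probability is P(green next | data) = (1)(1/2) + (0)(1/2) = 1/2.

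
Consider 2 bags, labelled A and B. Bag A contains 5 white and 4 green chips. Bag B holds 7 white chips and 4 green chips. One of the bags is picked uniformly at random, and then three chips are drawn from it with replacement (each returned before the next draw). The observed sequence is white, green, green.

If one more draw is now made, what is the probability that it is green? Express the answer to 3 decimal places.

0.409

Under each hypothesis, the probability of the observed sequence is: P(data | bag A) = (5/9)(4/9)(4/9) = 0.10974; P(data | bag B) = (7/11)(4/11)(4/11) = 0.084147.
Weighting by the prior gives 1/2 · 0.10974 = 0.05487, 1/2 · 0.084147 = 0.042074; these sum to 0.096943.
Normalising, the posterior is P(bag A | data) = 0.566, P(bag B | data) = 0.434.
Averaging over the posterior, P(green next | data) = (4/9)(0.566) + (4/11)(0.434) = 0.40937.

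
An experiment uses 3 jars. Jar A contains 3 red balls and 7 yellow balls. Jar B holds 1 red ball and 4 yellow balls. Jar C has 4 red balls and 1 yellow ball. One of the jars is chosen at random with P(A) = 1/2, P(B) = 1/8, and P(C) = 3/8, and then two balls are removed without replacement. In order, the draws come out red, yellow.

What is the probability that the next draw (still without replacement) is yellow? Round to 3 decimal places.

Under each hypothesis, the probability of the observed sequence is: P(data | jar A) = (3/10)(7/9) = 7/30; P(data | jar B) = (1/5)(4/4) = 1/5; P(data | jar C) = (4/5)(1/4) = 1/5.
The prior-weighted likelihoods are 1/2 · 7/30 = 7/60, 1/8 · 1/5 = 1/40, 3/8 · 1/5 = 3/40; summing to 13/60.
The posterior is then P(jar A | data) = 7/13, P(jar B | data) = 3/26, P(jar C | data) = 9/26.
Averaging over the posterior, P(yellow next | data) = (3/4)(7/13) + (1)(3/26) + (0)(9/26) = 27/52.

0.519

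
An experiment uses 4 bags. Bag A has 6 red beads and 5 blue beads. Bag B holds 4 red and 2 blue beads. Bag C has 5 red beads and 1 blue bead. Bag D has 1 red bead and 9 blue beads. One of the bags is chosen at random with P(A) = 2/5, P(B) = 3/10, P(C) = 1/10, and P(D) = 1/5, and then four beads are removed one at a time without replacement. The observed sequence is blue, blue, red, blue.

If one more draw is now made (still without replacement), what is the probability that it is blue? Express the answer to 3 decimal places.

The likelihood of the observed sequence under each hypothesis: P(data | bag A) = (5/11)(4/10)(6/9)(3/8) = 1/22; P(data | bag B) = (2/6)(1/5)(4/4)(0/3) = 0; P(data | bag C) = (1/6)(0/5) = 0; P(data | bag D) = (9/10)(8/9)(1/8)(7/7) = 1/10.
Multiplying each by its prior: 2/5 · 1/22 = 1/55, 3/10 · 0 = 0, 1/10 · 0 = 0, 1/5 · 1/10 = 1/50; summing to 21/550.
Dividing through by the total gives posterior P(bag A | data) = 10/21, P(bag B | data) = 0, P(bag C | data) = 0, P(bag D | data) = 11/21.
Averaging over the posterior, P(blue next | data) = (2/7)(10/21) + (1)(11/21) = 97/147.

0.660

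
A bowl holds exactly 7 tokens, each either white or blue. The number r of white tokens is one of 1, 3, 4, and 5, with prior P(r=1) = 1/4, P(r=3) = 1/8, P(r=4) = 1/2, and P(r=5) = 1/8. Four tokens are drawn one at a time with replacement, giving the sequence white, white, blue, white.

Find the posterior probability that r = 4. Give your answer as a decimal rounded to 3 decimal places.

Under each hypothesis, the probability of the observed sequence is: P(data | r = 1) = (1/7)(1/7)(6/7)(1/7) = 0.002499; P(data | r = 3) = (3/7)(3/7)(4/7)(3/7) = 0.044981; P(data | r = 4) = (4/7)(4/7)(3/7)(4/7) = 0.079967; P(data | r = 5) = (5/7)(5/7)(2/7)(5/7) = 0.10412.
Multiplying each by its prior: 1/4 · 0.002499 = 0.00062474, 1/8 · 0.044981 = 0.0056227, 1/2 · 0.079967 = 0.039983, 1/8 · 0.10412 = 0.013015; these sum to 0.059246.
Hence P(r = 4 | data) = (0.039983) / (0.059246) = 0.67487.

0.675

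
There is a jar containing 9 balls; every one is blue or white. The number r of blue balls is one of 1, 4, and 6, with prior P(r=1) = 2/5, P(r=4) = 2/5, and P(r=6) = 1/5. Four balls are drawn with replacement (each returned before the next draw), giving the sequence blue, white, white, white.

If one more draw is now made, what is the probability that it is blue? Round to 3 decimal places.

0.305

The likelihood of the observed sequence under each hypothesis: P(data | r = 1) = (1/9)(8/9)(8/9)(8/9) = 0.078037; P(data | r = 4) = (4/9)(5/9)(5/9)(5/9) = 0.076208; P(data | r = 6) = (6/9)(3/9)(3/9)(3/9) = 0.024691.
The prior-weighted likelihoods are 2/5 · 0.078037 = 0.031215, 2/5 · 0.076208 = 0.030483, 1/5 · 0.024691 = 0.0049383; summing to 0.066636.
Normalising, the posterior is P(r = 1 | data) = 0.46844, P(r = 4 | data) = 0.45746, P(r = 6 | data) = 0.074108.
So P(blue next | data) = Σ P(blue next | H) P(H | data) = (1/9)(0.46844) + (4/9)(0.45746) + (2/3)(0.074108) = 0.30477.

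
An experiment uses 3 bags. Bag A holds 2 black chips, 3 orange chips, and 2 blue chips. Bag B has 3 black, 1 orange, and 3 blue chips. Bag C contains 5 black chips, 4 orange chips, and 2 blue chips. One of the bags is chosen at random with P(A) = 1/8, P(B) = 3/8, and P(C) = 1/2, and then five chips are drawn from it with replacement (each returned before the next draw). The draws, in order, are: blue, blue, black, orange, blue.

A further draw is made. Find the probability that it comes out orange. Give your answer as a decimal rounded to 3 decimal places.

The likelihood of the observed sequence under each hypothesis: P(data | bag A) = (2/7)(2/7)(2/7)(3/7)(2/7) = 0.002856; P(data | bag B) = (3/7)(3/7)(3/7)(1/7)(3/7) = 0.0048194; P(data | bag C) = (2/11)(2/11)(5/11)(4/11)(2/11) = 0.00099347.
Multiplying each by its prior: 1/8 · 0.002856 = 0.00035699, 3/8 · 0.0048194 = 0.0018073, 1/2 · 0.00099347 = 0.00049674; summing to 0.002661.
The posterior is then P(bag A | data) = 0.13416, P(bag B | data) = 0.67917, P(bag C | data) = 0.18667.
Averaging over the posterior, P(orange next | data) = (3/7)(0.13416) + (1/7)(0.67917) + (4/11)(0.18667) = 0.2224.

0.222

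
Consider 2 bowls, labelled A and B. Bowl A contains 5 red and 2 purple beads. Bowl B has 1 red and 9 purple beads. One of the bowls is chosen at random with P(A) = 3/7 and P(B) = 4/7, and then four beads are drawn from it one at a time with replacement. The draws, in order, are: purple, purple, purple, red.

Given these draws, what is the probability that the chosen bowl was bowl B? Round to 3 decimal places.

Under each hypothesis, the probability of the observed sequence is: P(data | bowl A) = (2/7)(2/7)(2/7)(5/7) = 0.01666; P(data | bowl B) = (9/10)(9/10)(9/10)(1/10) = 0.0729.
The prior-weighted likelihoods are 3/7 · 0.01666 = 0.0071399, 4/7 · 0.0729 = 0.041657; these sum to 0.048797.
By Bayes' rule, P(bowl B | data) = (0.041657) / (0.048797) = 0.85368.

0.854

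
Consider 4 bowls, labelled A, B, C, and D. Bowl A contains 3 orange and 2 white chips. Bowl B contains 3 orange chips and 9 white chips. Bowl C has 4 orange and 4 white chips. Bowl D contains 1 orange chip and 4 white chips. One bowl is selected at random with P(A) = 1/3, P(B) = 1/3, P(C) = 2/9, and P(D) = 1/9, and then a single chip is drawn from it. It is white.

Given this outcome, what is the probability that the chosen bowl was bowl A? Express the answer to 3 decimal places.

0.229

Under each hypothesis, the probability of this draw is: P(data | bowl A) = (2/5) = 2/5; P(data | bowl B) = (9/12) = 3/4; P(data | bowl C) = (4/8) = 1/2; P(data | bowl D) = (4/5) = 4/5.
Multiplying each by its prior: 1/3 · 2/5 = 2/15, 1/3 · 3/4 = 1/4, 2/9 · 1/2 = 1/9, 1/9 · 4/5 = 4/45; these sum to 7/12.
Hence P(bowl A | data) = (2/15) / (7/12) = 8/35.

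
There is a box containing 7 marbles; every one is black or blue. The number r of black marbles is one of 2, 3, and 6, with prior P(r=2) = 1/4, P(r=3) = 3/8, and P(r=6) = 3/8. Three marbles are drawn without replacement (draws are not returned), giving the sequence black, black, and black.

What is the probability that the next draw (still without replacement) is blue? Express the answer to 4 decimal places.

Under each hypothesis, the probability of the observed sequence is: P(data | r = 2) = (2/7)(1/6)(0/5) = 0; P(data | r = 3) = (3/7)(2/6)(1/5) = 1/35; P(data | r = 6) = (6/7)(5/6)(4/5) = 4/7.
Multiplying each by its prior: 1/4 · 0 = 0, 3/8 · 1/35 = 3/280, 3/8 · 4/7 = 3/14; these sum to 9/40.
Dividing through by the total gives posterior P(r = 2 | data) = 0, P(r = 3 | data) = 1/21, P(r = 6 | data) = 20/21.
Averaging over the posterior, P(blue next | data) = (1)(1/21) + (1/4)(20/21) = 2/7.

0.2857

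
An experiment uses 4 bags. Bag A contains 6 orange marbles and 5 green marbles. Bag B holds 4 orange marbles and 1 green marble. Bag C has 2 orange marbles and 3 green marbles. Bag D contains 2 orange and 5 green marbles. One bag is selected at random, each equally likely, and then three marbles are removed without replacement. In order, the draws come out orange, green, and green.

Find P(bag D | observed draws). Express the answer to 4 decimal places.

The likelihood of the observed sequence under each hypothesis: P(data | bag A) = (6/11)(5/10)(4/9) = 0.12121; P(data | bag B) = (4/5)(1/4)(0/3) = 0; P(data | bag C) = (2/5)(3/4)(2/3) = 0.2; P(data | bag D) = (2/7)(5/6)(4/5) = 0.19048.
The prior-weighted likelihoods are 1/4 · 0.12121 = 0.030303, 1/4 · 0 = 0, 1/4 · 0.2 = 0.05, 1/4 · 0.19048 = 0.047619; summing to 0.12792.
Hence P(bag D | data) = (0.047619) / (0.12792) = 0.37225.

0.3723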